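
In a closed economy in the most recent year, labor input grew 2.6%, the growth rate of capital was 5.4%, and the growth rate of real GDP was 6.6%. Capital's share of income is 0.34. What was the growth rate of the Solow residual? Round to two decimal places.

Labor's share = 1 − 0.34 = 0.66.
Capital: 0.34 × 5.4 = 1.836 pp.
Labor input: 0.66 × 2.6 = 1.716 pp.
TFP growth = 6.6 − 3.552 = 3.048%.

3.05%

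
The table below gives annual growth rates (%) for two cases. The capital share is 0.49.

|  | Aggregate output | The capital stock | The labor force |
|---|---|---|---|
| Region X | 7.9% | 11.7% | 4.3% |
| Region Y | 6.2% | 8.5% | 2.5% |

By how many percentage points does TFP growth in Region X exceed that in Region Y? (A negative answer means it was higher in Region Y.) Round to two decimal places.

Labor's share = 1 − 0.49 = 0.51.
Region X: TFP = 7.9 − 5.733 − 2.193 = -0.026%.
Region Y: TFP = 6.2 − 4.165 − 1.275 = 0.76%.
Difference = -0.026 − (0.76) = -0.786 pp.

-0.79 percentage points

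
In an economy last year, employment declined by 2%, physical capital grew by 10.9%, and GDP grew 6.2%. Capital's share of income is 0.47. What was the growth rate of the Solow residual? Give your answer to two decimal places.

2.14%

Labor's share = 1 − 0.47 = 0.53.
Physical capital: 0.47 × 10.9 = 5.123 pp.
Employment: 0.53 × (-2) = -1.06 pp.
TFP growth = 6.2 − 4.063 = 2.137%.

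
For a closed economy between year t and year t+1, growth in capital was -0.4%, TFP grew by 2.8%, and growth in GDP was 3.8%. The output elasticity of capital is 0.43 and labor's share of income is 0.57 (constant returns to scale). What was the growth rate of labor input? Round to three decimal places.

Labor's share = 1 − 0.43 = 0.57.
gY = gA + 0.43×(-0.4) + 0.57×g.
0.57×g = 3.8 − 2.8 + 0.172 = 1.172.
g = 1.172 / 0.57 = 2.05614%.

2.056%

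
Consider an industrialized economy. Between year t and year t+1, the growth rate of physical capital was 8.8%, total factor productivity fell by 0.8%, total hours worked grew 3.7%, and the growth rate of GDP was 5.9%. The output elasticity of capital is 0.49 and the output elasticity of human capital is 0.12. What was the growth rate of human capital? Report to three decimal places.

Labor's share = 1 − 0.49 − 0.12 = 0.39.
gY = gA + 0.49×8.8 + 0.39×3.7 + 0.12×g.
0.12×g = 5.9 + 0.8 − 5.755 = 0.945.
g = 0.945 / 0.12 = 7.875%.

7.875%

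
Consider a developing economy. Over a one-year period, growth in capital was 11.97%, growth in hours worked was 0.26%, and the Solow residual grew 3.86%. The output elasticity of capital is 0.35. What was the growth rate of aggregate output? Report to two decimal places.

8.22%

Labor's share = 1 − 0.35 = 0.65.
Capital: 0.35 × 11.97 = 4.1895 pp.
Hours worked: 0.65 × 0.26 = 0.169 pp.
Output growth = 3.86 + 4.3585 = 8.2185%.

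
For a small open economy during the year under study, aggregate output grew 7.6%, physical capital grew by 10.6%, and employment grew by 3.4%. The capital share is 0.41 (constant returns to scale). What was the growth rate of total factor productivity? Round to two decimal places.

Labor's share = 1 − 0.41 = 0.59.
Physical capital: 0.41 × 10.6 = 4.346 pp.
Employment: 0.59 × 3.4 = 2.006 pp.
TFP growth = 7.6 − 6.352 = 1.248%.

1.25%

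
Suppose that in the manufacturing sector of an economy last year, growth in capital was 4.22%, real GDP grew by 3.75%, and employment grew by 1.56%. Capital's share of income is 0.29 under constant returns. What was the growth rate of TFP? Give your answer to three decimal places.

Labor's share = 1 − 0.29 = 0.71.
Capital: 0.29 × 4.22 = 1.2238 pp.
Employment: 0.71 × 1.56 = 1.1076 pp.
TFP growth = 3.75 − 2.3314 = 1.4186%.

1.419%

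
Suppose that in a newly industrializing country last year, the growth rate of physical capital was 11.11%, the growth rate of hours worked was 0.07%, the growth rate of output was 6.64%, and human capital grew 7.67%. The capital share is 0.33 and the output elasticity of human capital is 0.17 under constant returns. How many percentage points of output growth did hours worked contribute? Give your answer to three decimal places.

0.035

Labor's share = 1 − 0.33 − 0.17 = 0.5.
Contribution = share × growth = 0.5 × 0.07 = 0.035 pp.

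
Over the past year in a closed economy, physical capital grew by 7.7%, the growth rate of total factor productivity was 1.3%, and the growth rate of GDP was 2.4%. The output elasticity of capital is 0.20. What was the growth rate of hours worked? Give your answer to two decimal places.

Labor's share = 1 − 0.2 = 0.8.
gY = gA + 0.2×7.7 + 0.8×g.
0.8×g = 2.4 − 1.3 − 1.54 = -0.44.
g = -0.44 / 0.8 = -0.55%.

-0.55%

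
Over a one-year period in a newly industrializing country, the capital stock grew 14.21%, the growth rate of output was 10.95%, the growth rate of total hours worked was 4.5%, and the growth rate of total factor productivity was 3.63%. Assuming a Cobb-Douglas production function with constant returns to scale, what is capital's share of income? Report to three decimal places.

gY = gA + α·gK + (1−α)·gL, so gY − gA − gL = α(gK − gL).
10.95 − 3.63 − 4.5 = α × (14.21 − 4.5).
2.82 = 9.71 α, so α = 0.29042.

α = 0.290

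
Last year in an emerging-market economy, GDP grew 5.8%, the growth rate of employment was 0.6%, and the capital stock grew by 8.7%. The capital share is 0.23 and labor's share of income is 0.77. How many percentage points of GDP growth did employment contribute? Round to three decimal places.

Labor's share = 1 − 0.23 = 0.77.
Contribution = share × growth = 0.77 × 0.6 = 0.462 pp.

0.462 percentage points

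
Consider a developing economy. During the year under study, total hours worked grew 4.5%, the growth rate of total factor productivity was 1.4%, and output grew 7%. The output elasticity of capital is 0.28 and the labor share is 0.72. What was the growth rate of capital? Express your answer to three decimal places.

Capital growth was 8.429%.

Labor's share = 1 − 0.28 = 0.72.
gY = gA + 0.72×4.5 + 0.28×g.
0.28×g = 7 − 1.4 − 3.24 = 2.36.
g = 2.36 / 0.28 = 8.42857%.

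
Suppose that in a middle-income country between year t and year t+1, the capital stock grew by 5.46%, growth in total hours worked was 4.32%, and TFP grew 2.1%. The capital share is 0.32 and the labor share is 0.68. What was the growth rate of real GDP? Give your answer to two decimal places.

Real GDP growth was 6.78%.

Labor's share = 1 − 0.32 = 0.68.
The capital stock: 0.32 × 5.46 = 1.7472 pp.
Total hours worked: 0.68 × 4.32 = 2.9376 pp.
Output growth = 2.1 + 4.6848 = 6.7848%.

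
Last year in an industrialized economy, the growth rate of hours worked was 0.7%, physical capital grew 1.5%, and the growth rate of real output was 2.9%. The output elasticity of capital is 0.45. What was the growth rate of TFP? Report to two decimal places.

Labor's share = 1 − 0.45 = 0.55.
Physical capital: 0.45 × 1.5 = 0.675 pp.
Hours worked: 0.55 × 0.7 = 0.385 pp.
TFP growth = 2.9 − 1.06 = 1.84%.

1.84%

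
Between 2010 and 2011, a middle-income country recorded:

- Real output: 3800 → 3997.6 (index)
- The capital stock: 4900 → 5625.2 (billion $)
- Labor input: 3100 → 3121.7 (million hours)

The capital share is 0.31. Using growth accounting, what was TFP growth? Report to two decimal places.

Real output growth = (3997.6 − 3800) / 3800 = 5.2%.
The capital stock growth = (5625.2 − 4900) / 4900 = 14.8%.
Labor input growth = (3121.7 − 3100) / 3100 = 0.7%.
Labor's share = 1 − 0.31 = 0.69.
The capital stock: 0.31 × 14.8 = 4.588 pp.
Labor input: 0.69 × 0.7 = 0.483 pp.
TFP growth = 5.2 − 5.071 = 0.129%.

TFP grew 0.13%.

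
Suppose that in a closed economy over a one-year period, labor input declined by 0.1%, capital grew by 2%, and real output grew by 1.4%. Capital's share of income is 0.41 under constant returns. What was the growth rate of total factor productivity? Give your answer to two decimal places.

Labor's share = 1 − 0.41 = 0.59.
Capital: 0.41 × 2 = 0.82 pp.
Labor input: 0.59 × (-0.1) = -0.059 pp.
TFP growth = 1.4 − 0.761 = 0.639%.

0.64%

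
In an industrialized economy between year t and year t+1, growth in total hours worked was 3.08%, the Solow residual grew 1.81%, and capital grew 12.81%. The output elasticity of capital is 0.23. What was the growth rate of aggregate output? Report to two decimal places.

Labor's share = 1 − 0.23 = 0.77.
Capital: 0.23 × 12.81 = 2.9463 pp.
Total hours worked: 0.77 × 3.08 = 2.3716 pp.
Output growth = 1.81 + 5.3179 = 7.1279%.

7.13%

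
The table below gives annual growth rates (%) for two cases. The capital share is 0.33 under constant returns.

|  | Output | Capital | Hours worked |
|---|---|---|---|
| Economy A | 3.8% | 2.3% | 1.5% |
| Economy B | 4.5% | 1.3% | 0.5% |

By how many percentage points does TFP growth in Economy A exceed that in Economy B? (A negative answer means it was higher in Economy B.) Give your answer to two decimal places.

Labor's share = 1 − 0.33 = 0.67.
Economy A: TFP = 3.8 − 0.759 − 1.005 = 2.036%.
Economy B: TFP = 4.5 − 0.429 − 0.335 = 3.736%.
Difference = 2.036 − (3.736) = -1.7 pp.

-1.70 percentage points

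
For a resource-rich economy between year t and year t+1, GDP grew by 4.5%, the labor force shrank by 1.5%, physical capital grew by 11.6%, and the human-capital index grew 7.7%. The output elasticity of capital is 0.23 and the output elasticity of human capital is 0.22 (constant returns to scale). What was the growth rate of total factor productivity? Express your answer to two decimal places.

0.96%

Labor's share = 1 − 0.23 − 0.22 = 0.55.
Physical capital: 0.23 × 11.6 = 2.668 pp.
The human-capital index: 0.22 × 7.7 = 1.694 pp.
The labor force: 0.55 × (-1.5) = -0.825 pp.
TFP growth = 4.5 − 3.537 = 0.963%.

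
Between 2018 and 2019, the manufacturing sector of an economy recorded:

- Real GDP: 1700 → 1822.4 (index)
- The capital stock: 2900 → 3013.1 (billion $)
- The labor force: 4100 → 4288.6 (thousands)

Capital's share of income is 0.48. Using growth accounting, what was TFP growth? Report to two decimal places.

Real GDP growth = (1822.4 − 1700) / 1700 = 7.2%.
The capital stock growth = (3013.1 − 2900) / 2900 = 3.9%.
The labor force growth = (4288.6 − 4100) / 4100 = 4.6%.
Labor's share = 1 − 0.48 = 0.52.
The capital stock: 0.48 × 3.9 = 1.872 pp.
The labor force: 0.52 × 4.6 = 2.392 pp.
TFP growth = 7.2 − 4.264 = 2.936%.

TFP grew 2.94%.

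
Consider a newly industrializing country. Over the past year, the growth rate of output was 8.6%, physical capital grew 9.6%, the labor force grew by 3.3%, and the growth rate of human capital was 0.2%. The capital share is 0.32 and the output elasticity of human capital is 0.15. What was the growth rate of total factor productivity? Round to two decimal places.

3.75%

Labor's share = 1 − 0.32 − 0.15 = 0.53.
Physical capital: 0.32 × 9.6 = 3.072 pp.
Human capital: 0.15 × 0.2 = 0.03 pp.
The labor force: 0.53 × 3.3 = 1.749 pp.
TFP growth = 8.6 − 4.851 = 3.749%.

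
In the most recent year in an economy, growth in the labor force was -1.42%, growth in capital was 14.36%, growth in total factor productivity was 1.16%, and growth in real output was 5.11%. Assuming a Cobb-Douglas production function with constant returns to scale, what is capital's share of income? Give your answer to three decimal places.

0.340

gY = gA + α·gK + (1−α)·gL, so gY − gA − gL = α(gK − gL).
5.11 − 1.16 + 1.42 = α × (14.36 − (-1.42)).
5.37 = 15.78 α, so α = 0.3403.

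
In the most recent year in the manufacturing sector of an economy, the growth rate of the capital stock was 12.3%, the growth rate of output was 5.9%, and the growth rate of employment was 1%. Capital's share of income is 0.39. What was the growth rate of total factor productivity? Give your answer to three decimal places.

0.493%

Labor's share = 1 − 0.39 = 0.61.
The capital stock: 0.39 × 12.3 = 4.797 pp.
Employment: 0.61 × 1 = 0.61 pp.
TFP growth = 5.9 − 5.407 = 0.493%.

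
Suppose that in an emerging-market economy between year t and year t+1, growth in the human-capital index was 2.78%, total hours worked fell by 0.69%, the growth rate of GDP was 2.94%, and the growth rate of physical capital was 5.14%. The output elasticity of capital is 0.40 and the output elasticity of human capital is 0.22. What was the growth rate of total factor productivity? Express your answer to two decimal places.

Labor's share = 1 − 0.4 − 0.22 = 0.38.
Physical capital: 0.4 × 5.14 = 2.056 pp.
The human-capital index: 0.22 × 2.78 = 0.6116 pp.
Total hours worked: 0.38 × (-0.69) = -0.2622 pp.
TFP growth = 2.94 − 2.4054 = 0.5346%.

0.53%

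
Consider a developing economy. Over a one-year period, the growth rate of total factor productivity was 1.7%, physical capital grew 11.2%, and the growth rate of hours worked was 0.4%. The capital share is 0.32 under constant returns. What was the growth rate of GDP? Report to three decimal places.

Labor's share = 1 − 0.32 = 0.68.
Physical capital: 0.32 × 11.2 = 3.584 pp.
Hours worked: 0.68 × 0.4 = 0.272 pp.
Output growth = 1.7 + 3.856 = 5.556%.

GDP grew 5.556%.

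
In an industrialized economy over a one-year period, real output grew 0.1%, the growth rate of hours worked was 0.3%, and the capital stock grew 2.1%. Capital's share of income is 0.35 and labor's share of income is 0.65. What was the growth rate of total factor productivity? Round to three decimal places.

-0.830%

Labor's share = 1 − 0.35 = 0.65.
The capital stock: 0.35 × 2.1 = 0.735 pp.
Hours worked: 0.65 × 0.3 = 0.195 pp.
TFP growth = 0.1 − 0.93 = -0.83%.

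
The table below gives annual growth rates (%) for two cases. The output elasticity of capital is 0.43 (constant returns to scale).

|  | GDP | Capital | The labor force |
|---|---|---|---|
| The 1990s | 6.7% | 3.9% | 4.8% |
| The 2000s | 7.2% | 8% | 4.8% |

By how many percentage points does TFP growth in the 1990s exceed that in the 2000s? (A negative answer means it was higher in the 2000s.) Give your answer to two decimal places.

1.26 percentage points

Labor's share = 1 − 0.43 = 0.57.
The 1990s: TFP = 6.7 − 1.677 − 2.736 = 2.287%.
The 2000s: TFP = 7.2 − 3.44 − 2.736 = 1.024%.
Difference = 2.287 − (1.024) = 1.263 pp.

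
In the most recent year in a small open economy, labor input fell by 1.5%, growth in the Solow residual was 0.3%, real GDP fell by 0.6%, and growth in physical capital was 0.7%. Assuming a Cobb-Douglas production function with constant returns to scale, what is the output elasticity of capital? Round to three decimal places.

gY = gA + α·gK + (1−α)·gL, so gY − gA − gL = α(gK − gL).
-0.6 − 0.3 + 1.5 = α × (0.7 − (-1.5)).
0.6 = 2.2 α, so α = 0.27273.

0.273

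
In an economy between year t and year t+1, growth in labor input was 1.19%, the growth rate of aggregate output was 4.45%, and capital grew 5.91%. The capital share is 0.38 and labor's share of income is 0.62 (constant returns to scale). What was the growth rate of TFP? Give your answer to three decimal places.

1.466%

Labor's share = 1 − 0.38 = 0.62.
Capital: 0.38 × 5.91 = 2.2458 pp.
Labor input: 0.62 × 1.19 = 0.7378 pp.
TFP growth = 4.45 − 2.9836 = 1.4664%.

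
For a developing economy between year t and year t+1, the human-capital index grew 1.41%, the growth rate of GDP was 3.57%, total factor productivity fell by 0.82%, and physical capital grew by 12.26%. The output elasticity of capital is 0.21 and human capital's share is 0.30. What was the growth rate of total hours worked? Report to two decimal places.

2.84%

Labor's share = 1 − 0.21 − 0.3 = 0.49.
gY = gA + 0.21×12.26 + 0.3×1.41 + 0.49×g.
0.49×g = 3.57 + 0.82 − 2.9976 = 1.3924.
g = 1.3924 / 0.49 = 2.8416%.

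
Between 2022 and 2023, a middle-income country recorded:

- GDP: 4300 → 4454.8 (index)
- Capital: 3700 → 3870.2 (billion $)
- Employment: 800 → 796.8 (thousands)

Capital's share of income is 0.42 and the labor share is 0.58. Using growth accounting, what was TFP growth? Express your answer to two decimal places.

1.90%

GDP growth = (4454.8 − 4300) / 4300 = 3.6%.
Capital growth = (3870.2 − 3700) / 3700 = 4.6%.
Employment growth = (796.8 − 800) / 800 = -0.4%.
Labor's share = 1 − 0.42 = 0.58.
Capital: 0.42 × 4.6 = 1.932 pp.
Employment: 0.58 × (-0.4) = -0.232 pp.
TFP growth = 3.6 − 1.7 = 1.9%.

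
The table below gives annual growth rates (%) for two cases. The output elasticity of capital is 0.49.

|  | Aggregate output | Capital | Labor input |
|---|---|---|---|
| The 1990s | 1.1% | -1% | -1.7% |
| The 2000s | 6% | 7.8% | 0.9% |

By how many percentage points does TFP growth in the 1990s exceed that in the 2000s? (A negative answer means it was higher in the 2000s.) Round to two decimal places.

Labor's share = 1 − 0.49 = 0.51.
The 1990s: TFP = 1.1 + 0.49 + 0.867 = 2.457%.
The 2000s: TFP = 6 − 3.822 − 0.459 = 1.719%.
Difference = 2.457 − (1.719) = 0.738 pp.

0.74 percentage points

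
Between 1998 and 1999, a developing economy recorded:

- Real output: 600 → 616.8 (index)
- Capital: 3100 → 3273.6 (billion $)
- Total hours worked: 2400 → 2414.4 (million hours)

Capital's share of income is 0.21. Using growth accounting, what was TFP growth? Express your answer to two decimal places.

Real output growth = (616.8 − 600) / 600 = 2.8%.
Capital growth = (3273.6 − 3100) / 3100 = 5.6%.
Total hours worked growth = (2414.4 − 2400) / 2400 = 0.6%.
Labor's share = 1 − 0.21 = 0.79.
Capital: 0.21 × 5.6 = 1.176 pp.
Total hours worked: 0.79 × 0.6 = 0.474 pp.
TFP growth = 2.8 − 1.65 = 1.15%.

TFP grew 1.15%.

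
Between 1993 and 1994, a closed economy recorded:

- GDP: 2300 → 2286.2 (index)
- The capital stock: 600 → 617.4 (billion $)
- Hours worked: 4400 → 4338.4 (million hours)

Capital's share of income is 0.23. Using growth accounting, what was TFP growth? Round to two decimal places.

GDP growth = (2286.2 − 2300) / 2300 = -0.6%.
The capital stock growth = (617.4 − 600) / 600 = 2.9%.
Hours worked growth = (4338.4 − 4400) / 4400 = -1.4%.
Labor's share = 1 − 0.23 = 0.77.
The capital stock: 0.23 × 2.9 = 0.667 pp.
Hours worked: 0.77 × (-1.4) = -1.078 pp.
TFP growth = -0.6 + 0.411 = -0.189%.

-0.19%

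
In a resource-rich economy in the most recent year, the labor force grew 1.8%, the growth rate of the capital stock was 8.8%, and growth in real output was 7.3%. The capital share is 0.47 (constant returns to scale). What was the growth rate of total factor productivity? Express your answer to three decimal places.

Labor's share = 1 − 0.47 = 0.53.
The capital stock: 0.47 × 8.8 = 4.136 pp.
The labor force: 0.53 × 1.8 = 0.954 pp.
TFP growth = 7.3 − 5.09 = 2.21%.

Total factor productivity growth was 2.210%.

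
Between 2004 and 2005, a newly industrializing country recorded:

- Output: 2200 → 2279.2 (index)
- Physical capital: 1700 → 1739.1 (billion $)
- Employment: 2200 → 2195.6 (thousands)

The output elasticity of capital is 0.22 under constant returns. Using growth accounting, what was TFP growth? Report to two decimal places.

TFP grew 3.25%.

Output growth = (2279.2 − 2200) / 2200 = 3.6%.
Physical capital growth = (1739.1 − 1700) / 1700 = 2.3%.
Employment growth = (2195.6 − 2200) / 2200 = -0.2%.
Labor's share = 1 − 0.22 = 0.78.
Physical capital: 0.22 × 2.3 = 0.506 pp.
Employment: 0.78 × (-0.2) = -0.156 pp.
TFP growth = 3.6 − 0.35 = 3.25%.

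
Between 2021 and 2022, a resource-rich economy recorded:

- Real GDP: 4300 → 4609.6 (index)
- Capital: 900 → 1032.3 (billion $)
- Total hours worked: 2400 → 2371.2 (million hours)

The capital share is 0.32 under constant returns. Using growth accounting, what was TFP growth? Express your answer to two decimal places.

Real GDP growth = (4609.6 − 4300) / 4300 = 7.2%.
Capital growth = (1032.3 − 900) / 900 = 14.7%.
Total hours worked growth = (2371.2 − 2400) / 2400 = -1.2%.
Labor's share = 1 − 0.32 = 0.68.
Capital: 0.32 × 14.7 = 4.704 pp.
Total hours worked: 0.68 × (-1.2) = -0.816 pp.
TFP growth = 7.2 − 3.888 = 3.312%.

TFP grew 3.31%.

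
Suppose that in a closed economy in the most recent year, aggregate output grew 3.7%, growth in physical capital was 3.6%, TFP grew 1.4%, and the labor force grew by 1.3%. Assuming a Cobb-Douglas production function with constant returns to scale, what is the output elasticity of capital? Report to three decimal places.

gY = gA + α·gK + (1−α)·gL, so gY − gA − gL = α(gK − gL).
3.7 − 1.4 − 1.3 = α × (3.6 − 1.3).
1 = 2.3 α, so α = 0.43478.

α = 0.435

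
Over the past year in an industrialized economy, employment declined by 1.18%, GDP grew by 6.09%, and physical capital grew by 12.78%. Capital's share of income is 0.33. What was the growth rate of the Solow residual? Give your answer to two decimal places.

2.66%

Labor's share = 1 − 0.33 = 0.67.
Physical capital: 0.33 × 12.78 = 4.2174 pp.
Employment: 0.67 × (-1.18) = -0.7906 pp.
TFP growth = 6.09 − 3.4268 = 2.6632%.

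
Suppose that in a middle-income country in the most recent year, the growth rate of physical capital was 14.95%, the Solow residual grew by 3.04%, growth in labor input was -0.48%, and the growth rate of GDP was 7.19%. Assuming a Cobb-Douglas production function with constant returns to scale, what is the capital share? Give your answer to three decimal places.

0.300

gY = gA + α·gK + (1−α)·gL, so gY − gA − gL = α(gK − gL).
7.19 − 3.04 + 0.48 = α × (14.95 − (-0.48)).
4.63 = 15.43 α, so α = 0.30006.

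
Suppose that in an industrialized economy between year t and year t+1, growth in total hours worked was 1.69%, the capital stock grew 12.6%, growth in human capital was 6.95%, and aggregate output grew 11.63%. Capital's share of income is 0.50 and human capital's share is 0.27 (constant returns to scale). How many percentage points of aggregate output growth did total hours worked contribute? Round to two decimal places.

Labor's share = 1 − 0.5 − 0.27 = 0.23.
Contribution = share × growth = 0.23 × 1.69 = 0.3887 pp.

0.39 percentage points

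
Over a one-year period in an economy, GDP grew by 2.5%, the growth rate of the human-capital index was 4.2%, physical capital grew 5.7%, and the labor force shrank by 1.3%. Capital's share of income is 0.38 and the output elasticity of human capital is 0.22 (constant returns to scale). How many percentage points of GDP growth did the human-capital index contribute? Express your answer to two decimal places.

0.92 pp

Contribution = share × growth = 0.22 × 4.2 = 0.924 pp.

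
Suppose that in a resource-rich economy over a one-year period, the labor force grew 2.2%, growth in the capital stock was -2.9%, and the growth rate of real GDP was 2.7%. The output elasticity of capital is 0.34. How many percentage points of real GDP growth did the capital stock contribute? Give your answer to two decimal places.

-0.99

Contribution = share × growth = 0.34 × (-2.9) = -0.986 pp.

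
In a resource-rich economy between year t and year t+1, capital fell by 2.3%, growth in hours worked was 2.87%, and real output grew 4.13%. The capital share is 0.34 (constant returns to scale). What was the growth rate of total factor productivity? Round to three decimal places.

Labor's share = 1 − 0.34 = 0.66.
Capital: 0.34 × (-2.3) = -0.782 pp.
Hours worked: 0.66 × 2.87 = 1.8942 pp.
TFP growth = 4.13 − 1.1122 = 3.0178%.

Total factor productivity growth was 3.018%.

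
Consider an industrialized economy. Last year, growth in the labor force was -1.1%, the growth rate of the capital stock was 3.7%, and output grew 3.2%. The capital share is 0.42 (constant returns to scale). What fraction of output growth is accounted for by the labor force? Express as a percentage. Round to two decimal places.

The labor force accounted for -19.94% of growth.

Labor's share = 1 − 0.42 = 0.58.
The labor force contributed 0.58 × (-1.1) = -0.638 pp.
Share of growth = -0.638 / 3.2 × 100 = -19.9375%.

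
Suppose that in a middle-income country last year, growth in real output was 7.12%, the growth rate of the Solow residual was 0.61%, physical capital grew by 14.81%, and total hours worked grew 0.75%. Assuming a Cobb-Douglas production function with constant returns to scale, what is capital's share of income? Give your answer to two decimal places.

gY = gA + α·gK + (1−α)·gL, so gY − gA − gL = α(gK − gL).
7.12 − 0.61 − 0.75 = α × (14.81 − 0.75).
5.76 = 14.06 α, so α = 0.4097.

α = 0.41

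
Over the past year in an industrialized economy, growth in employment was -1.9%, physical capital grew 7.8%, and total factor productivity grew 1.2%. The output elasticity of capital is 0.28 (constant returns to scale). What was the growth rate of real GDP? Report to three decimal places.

2.016%

Labor's share = 1 − 0.28 = 0.72.
Physical capital: 0.28 × 7.8 = 2.184 pp.
Employment: 0.72 × (-1.9) = -1.368 pp.
Output growth = 1.2 + 0.816 = 2.016%.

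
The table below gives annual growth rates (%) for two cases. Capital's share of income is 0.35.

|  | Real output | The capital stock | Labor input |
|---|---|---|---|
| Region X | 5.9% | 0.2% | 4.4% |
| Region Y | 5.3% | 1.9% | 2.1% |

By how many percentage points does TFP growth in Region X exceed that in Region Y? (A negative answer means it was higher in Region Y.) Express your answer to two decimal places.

Labor's share = 1 − 0.35 = 0.65.
Region X: TFP = 5.9 − 0.07 − 2.86 = 2.97%.
Region Y: TFP = 5.3 − 0.665 − 1.365 = 3.27%.
Difference = 2.97 − (3.27) = -0.3 pp.

-0.30 percentage points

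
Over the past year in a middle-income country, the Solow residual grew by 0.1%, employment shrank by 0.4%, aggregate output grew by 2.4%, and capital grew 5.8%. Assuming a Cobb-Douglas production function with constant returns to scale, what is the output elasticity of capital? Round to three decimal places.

The output elasticity of capital is 0.435.

gY = gA + α·gK + (1−α)·gL, so gY − gA − gL = α(gK − gL).
2.4 − 0.1 + 0.4 = α × (5.8 − (-0.4)).
2.7 = 6.2 α, so α = 0.43548.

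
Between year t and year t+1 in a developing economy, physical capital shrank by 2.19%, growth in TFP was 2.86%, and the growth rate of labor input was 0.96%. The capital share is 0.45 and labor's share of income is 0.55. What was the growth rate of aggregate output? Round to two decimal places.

2.40%

Labor's share = 1 − 0.45 = 0.55.
Physical capital: 0.45 × (-2.19) = -0.9855 pp.
Labor input: 0.55 × 0.96 = 0.528 pp.
Output growth = 2.86 + (-0.4575) = 2.4025%.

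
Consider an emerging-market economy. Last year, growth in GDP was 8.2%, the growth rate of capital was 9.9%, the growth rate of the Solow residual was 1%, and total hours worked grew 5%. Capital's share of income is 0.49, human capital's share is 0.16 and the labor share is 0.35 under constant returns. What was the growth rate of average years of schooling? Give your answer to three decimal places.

Average years of schooling growth was 3.744%.

Labor's share = 1 − 0.49 − 0.16 = 0.35.
gY = gA + 0.49×9.9 + 0.35×5 + 0.16×g.
0.16×g = 8.2 − 1 − 6.601 = 0.599.
g = 0.599 / 0.16 = 3.74375%.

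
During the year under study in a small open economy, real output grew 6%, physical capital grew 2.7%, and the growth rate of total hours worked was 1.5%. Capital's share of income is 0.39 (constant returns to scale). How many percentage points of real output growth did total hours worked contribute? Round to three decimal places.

Labor's share = 1 − 0.39 = 0.61.
Contribution = share × growth = 0.61 × 1.5 = 0.915 pp.

0.915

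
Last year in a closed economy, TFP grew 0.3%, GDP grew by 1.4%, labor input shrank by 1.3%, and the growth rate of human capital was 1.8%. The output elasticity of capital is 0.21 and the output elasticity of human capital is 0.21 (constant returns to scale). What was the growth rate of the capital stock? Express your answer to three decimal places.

The capital stock grew 7.029%.

Labor's share = 1 − 0.21 − 0.21 = 0.58.
gY = gA + 0.21×1.8 + 0.58×(-1.3) + 0.21×g.
0.21×g = 1.4 − 0.3 + 0.376 = 1.476.
g = 1.476 / 0.21 = 7.02857%.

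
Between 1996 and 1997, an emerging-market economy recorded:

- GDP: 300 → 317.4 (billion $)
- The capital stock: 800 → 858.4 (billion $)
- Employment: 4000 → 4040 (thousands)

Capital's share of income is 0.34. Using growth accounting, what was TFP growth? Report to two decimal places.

GDP growth = (317.4 − 300) / 300 = 5.8%.
The capital stock growth = (858.4 − 800) / 800 = 7.3%.
Employment growth = (4040 − 4000) / 4000 = 1%.
Labor's share = 1 − 0.34 = 0.66.
The capital stock: 0.34 × 7.3 = 2.482 pp.
Employment: 0.66 × 1 = 0.66 pp.
TFP growth = 5.8 − 3.142 = 2.658%.

2.66%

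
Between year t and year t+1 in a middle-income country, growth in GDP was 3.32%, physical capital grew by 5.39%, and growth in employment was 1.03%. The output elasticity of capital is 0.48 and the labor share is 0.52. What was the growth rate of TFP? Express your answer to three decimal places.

Labor's share = 1 − 0.48 = 0.52.
Physical capital: 0.48 × 5.39 = 2.5872 pp.
Employment: 0.52 × 1.03 = 0.5356 pp.
TFP growth = 3.32 − 3.1228 = 0.1972%.

0.197%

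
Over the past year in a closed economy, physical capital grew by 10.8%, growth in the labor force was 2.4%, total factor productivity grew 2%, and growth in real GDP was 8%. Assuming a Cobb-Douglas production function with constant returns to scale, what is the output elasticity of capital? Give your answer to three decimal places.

The output elasticity of capital is 0.429.

gY = gA + α·gK + (1−α)·gL, so gY − gA − gL = α(gK − gL).
8 − 2 − 2.4 = α × (10.8 − 2.4).
3.6 = 8.4 α, so α = 0.42857.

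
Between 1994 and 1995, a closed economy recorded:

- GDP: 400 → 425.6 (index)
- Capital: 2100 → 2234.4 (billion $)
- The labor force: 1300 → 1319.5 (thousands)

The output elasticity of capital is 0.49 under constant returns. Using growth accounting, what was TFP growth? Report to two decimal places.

GDP growth = (425.6 − 400) / 400 = 6.4%.
Capital growth = (2234.4 − 2100) / 2100 = 6.4%.
The labor force growth = (1319.5 − 1300) / 1300 = 1.5%.
Labor's share = 1 − 0.49 = 0.51.
Capital: 0.49 × 6.4 = 3.136 pp.
The labor force: 0.51 × 1.5 = 0.765 pp.
TFP growth = 6.4 − 3.901 = 2.499%.

TFP grew 2.50%.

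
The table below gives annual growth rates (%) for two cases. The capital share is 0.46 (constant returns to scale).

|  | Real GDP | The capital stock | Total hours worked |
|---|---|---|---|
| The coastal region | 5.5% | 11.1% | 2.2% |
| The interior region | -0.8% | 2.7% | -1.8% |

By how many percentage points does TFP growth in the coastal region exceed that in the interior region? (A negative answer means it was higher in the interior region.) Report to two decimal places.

Labor's share = 1 − 0.46 = 0.54.
The coastal region: TFP = 5.5 − 5.106 − 1.188 = -0.794%.
The interior region: TFP = -0.8 − 1.242 + 0.972 = -1.07%.
Difference = -0.794 − (-1.07) = 0.276 pp.

0.28 percentage points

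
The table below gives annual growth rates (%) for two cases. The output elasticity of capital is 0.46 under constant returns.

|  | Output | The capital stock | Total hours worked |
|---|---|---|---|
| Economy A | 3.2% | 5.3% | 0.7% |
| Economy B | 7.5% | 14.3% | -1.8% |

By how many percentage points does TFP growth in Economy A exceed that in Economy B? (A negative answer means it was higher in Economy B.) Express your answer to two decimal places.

-1.51 percentage points

Labor's share = 1 − 0.46 = 0.54.
Economy A: TFP = 3.2 − 2.438 − 0.378 = 0.384%.
Economy B: TFP = 7.5 − 6.578 + 0.972 = 1.894%.
Difference = 0.384 − (1.894) = -1.51 pp.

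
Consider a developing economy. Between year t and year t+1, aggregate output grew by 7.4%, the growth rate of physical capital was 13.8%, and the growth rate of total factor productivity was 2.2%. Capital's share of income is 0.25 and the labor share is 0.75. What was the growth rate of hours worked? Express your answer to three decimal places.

Labor's share = 1 − 0.25 = 0.75.
gY = gA + 0.25×13.8 + 0.75×g.
0.75×g = 7.4 − 2.2 − 3.45 = 1.75.
g = 1.75 / 0.75 = 2.33333%.

2.333%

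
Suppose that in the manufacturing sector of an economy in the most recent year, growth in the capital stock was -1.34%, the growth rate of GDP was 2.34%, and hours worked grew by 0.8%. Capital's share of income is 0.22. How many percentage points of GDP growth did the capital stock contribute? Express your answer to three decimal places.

-0.295

Contribution = share × growth = 0.22 × (-1.34) = -0.2948 pp.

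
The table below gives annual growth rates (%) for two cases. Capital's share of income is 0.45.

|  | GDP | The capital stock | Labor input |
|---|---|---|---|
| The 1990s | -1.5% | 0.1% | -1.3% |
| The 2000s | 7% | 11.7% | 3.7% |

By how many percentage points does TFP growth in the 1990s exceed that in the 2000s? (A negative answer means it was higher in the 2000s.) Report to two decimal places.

-0.53 percentage points

Labor's share = 1 − 0.45 = 0.55.
The 1990s: TFP = -1.5 − 0.045 + 0.715 = -0.83%.
The 2000s: TFP = 7 − 5.265 − 2.035 = -0.3%.
Difference = -0.83 − (-0.3) = -0.53 pp.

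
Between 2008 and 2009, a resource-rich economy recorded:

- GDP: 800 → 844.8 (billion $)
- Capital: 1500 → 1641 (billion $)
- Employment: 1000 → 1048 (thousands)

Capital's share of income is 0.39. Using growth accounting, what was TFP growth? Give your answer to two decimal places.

GDP growth = (844.8 − 800) / 800 = 5.6%.
Capital growth = (1641 − 1500) / 1500 = 9.4%.
Employment growth = (1048 − 1000) / 1000 = 4.8%.
Labor's share = 1 − 0.39 = 0.61.
Capital: 0.39 × 9.4 = 3.666 pp.
Employment: 0.61 × 4.8 = 2.928 pp.
TFP growth = 5.6 − 6.594 = -0.994%.

-0.99%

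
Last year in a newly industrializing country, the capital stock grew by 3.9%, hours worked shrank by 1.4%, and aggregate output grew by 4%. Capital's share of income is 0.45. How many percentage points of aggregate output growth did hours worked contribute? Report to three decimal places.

-0.770

Labor's share = 1 − 0.45 = 0.55.
Contribution = share × growth = 0.55 × (-1.4) = -0.77 pp.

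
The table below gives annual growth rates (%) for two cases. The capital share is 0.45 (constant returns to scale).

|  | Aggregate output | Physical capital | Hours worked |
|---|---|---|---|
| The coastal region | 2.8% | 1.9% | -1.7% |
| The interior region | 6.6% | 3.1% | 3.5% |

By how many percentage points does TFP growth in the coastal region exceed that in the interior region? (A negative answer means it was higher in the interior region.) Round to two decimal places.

Labor's share = 1 − 0.45 = 0.55.
The coastal region: TFP = 2.8 − 0.855 + 0.935 = 2.88%.
The interior region: TFP = 6.6 − 1.395 − 1.925 = 3.28%.
Difference = 2.88 − (3.28) = -0.4 pp.

-0.40 percentage points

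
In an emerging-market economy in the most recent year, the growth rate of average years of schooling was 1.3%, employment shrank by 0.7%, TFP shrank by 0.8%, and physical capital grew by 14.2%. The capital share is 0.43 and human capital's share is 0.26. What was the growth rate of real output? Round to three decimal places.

Labor's share = 1 − 0.43 − 0.26 = 0.31.
Physical capital: 0.43 × 14.2 = 6.106 pp.
Average years of schooling: 0.26 × 1.3 = 0.338 pp.
Employment: 0.31 × (-0.7) = -0.217 pp.
Output growth = -0.8 + 6.227 = 5.427%.

5.427%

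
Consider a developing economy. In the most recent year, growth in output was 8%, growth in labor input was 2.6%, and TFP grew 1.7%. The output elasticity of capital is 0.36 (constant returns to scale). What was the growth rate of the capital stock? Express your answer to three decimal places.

The capital stock grew 12.878%.

Labor's share = 1 − 0.36 = 0.64.
gY = gA + 0.64×2.6 + 0.36×g.
0.36×g = 8 − 1.7 − 1.664 = 4.636.
g = 4.636 / 0.36 = 12.87778%.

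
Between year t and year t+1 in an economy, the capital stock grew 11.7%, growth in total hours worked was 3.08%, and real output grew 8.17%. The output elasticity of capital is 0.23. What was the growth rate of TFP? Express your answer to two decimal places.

3.11%

Labor's share = 1 − 0.23 = 0.77.
The capital stock: 0.23 × 11.7 = 2.691 pp.
Total hours worked: 0.77 × 3.08 = 2.3716 pp.
TFP growth = 8.17 − 5.0626 = 3.1074%.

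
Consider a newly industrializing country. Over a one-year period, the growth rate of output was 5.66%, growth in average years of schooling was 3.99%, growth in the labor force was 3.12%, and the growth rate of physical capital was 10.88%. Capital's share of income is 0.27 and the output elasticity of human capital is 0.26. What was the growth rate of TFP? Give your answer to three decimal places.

Labor's share = 1 − 0.27 − 0.26 = 0.47.
Physical capital: 0.27 × 10.88 = 2.9376 pp.
Average years of schooling: 0.26 × 3.99 = 1.0374 pp.
The labor force: 0.47 × 3.12 = 1.4664 pp.
TFP growth = 5.66 − 5.4414 = 0.2186%.

0.219%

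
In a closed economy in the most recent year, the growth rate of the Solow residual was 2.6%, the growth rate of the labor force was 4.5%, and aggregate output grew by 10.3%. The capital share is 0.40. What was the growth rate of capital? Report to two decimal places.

12.50%

Labor's share = 1 − 0.4 = 0.6.
gY = gA + 0.6×4.5 + 0.4×g.
0.4×g = 10.3 − 2.6 − 2.7 = 5.
g = 5 / 0.4 = 12.5%.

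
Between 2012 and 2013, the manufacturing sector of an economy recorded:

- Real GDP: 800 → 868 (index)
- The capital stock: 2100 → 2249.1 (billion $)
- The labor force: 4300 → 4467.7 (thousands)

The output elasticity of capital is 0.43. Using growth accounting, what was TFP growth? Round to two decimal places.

3.22%

Real GDP growth = (868 − 800) / 800 = 8.5%.
The capital stock growth = (2249.1 − 2100) / 2100 = 7.1%.
The labor force growth = (4467.7 − 4300) / 4300 = 3.9%.
Labor's share = 1 − 0.43 = 0.57.
The capital stock: 0.43 × 7.1 = 3.053 pp.
The labor force: 0.57 × 3.9 = 2.223 pp.
TFP growth = 8.5 − 5.276 = 3.224%.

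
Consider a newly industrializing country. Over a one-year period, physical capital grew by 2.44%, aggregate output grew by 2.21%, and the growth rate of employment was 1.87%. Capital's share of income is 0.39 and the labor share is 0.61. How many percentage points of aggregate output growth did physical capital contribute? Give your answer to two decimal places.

0.95

Contribution = share × growth = 0.39 × 2.44 = 0.9516 pp.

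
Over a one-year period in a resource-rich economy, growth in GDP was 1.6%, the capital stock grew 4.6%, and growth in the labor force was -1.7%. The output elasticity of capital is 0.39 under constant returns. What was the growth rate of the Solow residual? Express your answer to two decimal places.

Labor's share = 1 − 0.39 = 0.61.
The capital stock: 0.39 × 4.6 = 1.794 pp.
The labor force: 0.61 × (-1.7) = -1.037 pp.
TFP growth = 1.6 − 0.757 = 0.843%.

0.84%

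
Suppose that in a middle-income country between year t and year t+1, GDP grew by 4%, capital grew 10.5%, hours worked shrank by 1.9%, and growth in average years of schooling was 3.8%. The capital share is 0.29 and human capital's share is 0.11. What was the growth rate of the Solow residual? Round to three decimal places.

Labor's share = 1 − 0.29 − 0.11 = 0.6.
Capital: 0.29 × 10.5 = 3.045 pp.
Average years of schooling: 0.11 × 3.8 = 0.418 pp.
Hours worked: 0.6 × (-1.9) = -1.14 pp.
TFP growth = 4 − 2.323 = 1.677%.

The Solow residual growth was 1.677%.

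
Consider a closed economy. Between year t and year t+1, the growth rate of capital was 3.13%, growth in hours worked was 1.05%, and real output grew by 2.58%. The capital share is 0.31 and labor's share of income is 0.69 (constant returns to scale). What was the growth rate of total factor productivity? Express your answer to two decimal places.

Labor's share = 1 − 0.31 = 0.69.
Capital: 0.31 × 3.13 = 0.9703 pp.
Hours worked: 0.69 × 1.05 = 0.7245 pp.
TFP growth = 2.58 − 1.6948 = 0.8852%.

0.89%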